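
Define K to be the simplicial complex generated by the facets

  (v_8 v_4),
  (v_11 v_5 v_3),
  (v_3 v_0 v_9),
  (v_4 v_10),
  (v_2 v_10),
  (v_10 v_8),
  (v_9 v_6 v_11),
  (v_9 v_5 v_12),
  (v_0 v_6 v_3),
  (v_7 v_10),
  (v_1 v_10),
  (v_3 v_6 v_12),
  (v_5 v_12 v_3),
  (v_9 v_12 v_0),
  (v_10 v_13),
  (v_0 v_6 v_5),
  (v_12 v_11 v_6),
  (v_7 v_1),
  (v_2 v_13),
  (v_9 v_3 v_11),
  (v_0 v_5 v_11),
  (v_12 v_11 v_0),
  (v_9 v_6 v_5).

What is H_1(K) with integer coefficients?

H_1 = Z^5.

Fix the vertex order v_0 < v_1 < v_2 < v_3 < v_4 < v_5 < v_6 < v_7 < v_8 < v_9 < v_10 < v_11 < v_12 < v_13 and write every simplex with vertices in increasing order. Then dim K = 2 and the simplices of K are:

  0-simplices (14): [v_0], [v_1], [v_2], [v_3], [v_4], [v_5], [v_6], [v_7], [v_8], [v_9], [v_10], [v_11], [v_12], [v_13]
  1-simplices (30): (30 of them)
  2-simplices (14): (14 of them)

Hence C_0 ≅ Z^14, C_1 ≅ Z^30, C_2 ≅ Z^14.

Boundary ∂_1: C_1 → C_0 sends each edge [p,q] (with p < q) to q − p. For instance
  ∂[v_3,v_9] = [v_9] − [v_3].
As a 14×30 matrix over Z this has rank 12, with invariant factors (1,1,1,1,1,1,1,1,1,1,1,1).

∂_2: C_2 → C_1 sends each 2-simplex [p,q,r] to [q,r] − [p,r] + [p,q]. For instance
  ∂[v_3,v_9,v_11] = [v_9,v_11] − [v_3,v_11] + [v_3,v_9],
  ∂[v_3,v_5,v_12] = [v_5,v_12] − [v_3,v_12] + [v_3,v_5].
The 30×14 boundary matrix has rank 13 and Smith normal form diag(1,1,1,1,1,1,1,1,1,1,1,1,1).

Computing H_k = (kernel of ∂_k) / (image of ∂_{k+1}):

  H_1: rank ker ∂_1 − rank ∂_2 = (30 − 12) − 13 = 5, and the invariant factors of ∂_2 are all 1, so H_1 = Z^5.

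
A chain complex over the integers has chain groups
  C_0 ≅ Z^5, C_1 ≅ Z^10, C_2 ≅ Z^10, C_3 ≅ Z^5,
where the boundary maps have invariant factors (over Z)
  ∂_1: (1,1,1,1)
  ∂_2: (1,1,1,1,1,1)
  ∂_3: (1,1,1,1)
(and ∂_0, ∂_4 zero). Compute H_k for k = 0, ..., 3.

H_0: b_0 = 5 − 0 − 4 = 1; torsion from ∂_1 factors > 1: none. So H_0 ≅ Z.
H_1: b_1 = 10 − 4 − 6 = 0; torsion from ∂_2 factors > 1: none. So H_1 ≅ 0.
H_2: b_2 = 10 − 6 − 4 = 0; torsion from ∂_3 factors > 1: none. So H_2 ≅ 0.
H_3: b_3 = 5 − 4 − 0 = 1; torsion from ∂_4 factors > 1: none. So H_3 ≅ Z.

H_0 ≅ Z,  H_1 = 0,  H_2 = 0,  H_3 ≅ Z.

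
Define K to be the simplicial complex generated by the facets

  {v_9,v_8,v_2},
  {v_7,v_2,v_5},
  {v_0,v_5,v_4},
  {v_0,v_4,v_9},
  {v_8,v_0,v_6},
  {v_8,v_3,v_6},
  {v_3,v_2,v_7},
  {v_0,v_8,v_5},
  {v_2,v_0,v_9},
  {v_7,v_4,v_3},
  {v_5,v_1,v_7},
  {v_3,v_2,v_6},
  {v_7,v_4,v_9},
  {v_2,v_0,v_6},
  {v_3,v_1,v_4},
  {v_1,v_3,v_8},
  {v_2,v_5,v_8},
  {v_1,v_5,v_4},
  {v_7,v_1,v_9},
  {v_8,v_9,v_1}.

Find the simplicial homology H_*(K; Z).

H_0 = Z,  H_1 = Z ⊕ Z/2Z,  H_2 = 0.

Fix the vertex order v_0 < v_1 < v_2 < v_3 < v_4 < v_5 < v_6 < v_7 < v_8 < v_9 and write every simplex with vertices in increasing order. Then dim K = 2 and the simplices of K are:

  0-simplices (10): [v_0], [v_1], [v_2], [v_3], [v_4], [v_5], [v_6], [v_7], [v_8], [v_9]
  1-simplices (30): (30 of them)
  2-simplices (20): (20 of them)

Hence C_0 ≅ Z^10, C_1 ≅ Z^30, C_2 ≅ Z^20.

The boundary map ∂_1: C_1 → C_0 maps an edge to its endpoints' difference, ∂[p,q] = q − p. For instance
  ∂[v_1,v_5] = [v_5] − [v_1].
This gives a 10×30 integer matrix of rank 9; reducing to Smith normal form yields diagonal entries (1,1,1,1,1,1,1,1,1).

∂_2: C_2 → C_1 sends each 2-simplex [p,q,r] to [q,r] − [p,r] + [p,q]. For instance
  ∂[v_2,v_5,v_8] = [v_5,v_8] − [v_2,v_8] + [v_2,v_5],
  ∂[v_0,v_4,v_5] = [v_4,v_5] − [v_0,v_5] + [v_0,v_4].
The 30×20 boundary matrix has rank 20 and Smith normal form diag(1,1,1,1,1,1,1,1,1,1,1,1,1,1,1,1,1,1,1,2).

Now H_k = ker ∂_k / im ∂_{k+1}, so:

  H_0: rank C_0 − rank ∂_1 = 10 − 9 = 1, and the invariant factors of ∂_1 are all 1, so H_0 = Z.
  H_1: rank ker ∂_1 − rank ∂_2 = (30 − 9) − 20 = 1, and ∂_2 has invariant factor 2 > 1, so H_1 = Z ⊕ Z/2Z.
  H_2: rank ker ∂_2 − rank ∂_3 = (20 − 20) − 0 = 0, and there is no ∂_3, so H_2 = 0.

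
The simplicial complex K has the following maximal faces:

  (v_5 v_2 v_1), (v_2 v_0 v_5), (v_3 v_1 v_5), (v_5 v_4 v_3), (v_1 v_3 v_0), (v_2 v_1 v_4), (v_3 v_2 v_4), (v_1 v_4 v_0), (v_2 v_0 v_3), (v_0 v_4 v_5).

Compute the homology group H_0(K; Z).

We work with the vertex ordering v_0 < v_1 < v_2 < v_3 < v_4 < v_5. The simplices of K, each written with vertices in increasing order, are:

  0-simplices (6): [v_0], [v_1], [v_2], [v_3], [v_4], [v_5]
  1-simplices (15): (15 of them)
  2-simplices (10): [v_0,v_1,v_3], [v_0,v_1,v_4], [v_0,v_2,v_3], [v_0,v_2,v_5], [v_0,v_4,v_5], [v_1,v_2,v_4], [v_1,v_2,v_5], [v_1,v_3,v_5], [v_2,v_3,v_4], [v_3,v_4,v_5]

Hence C_0 ≅ Z^6, C_1 ≅ Z^15, C_2 ≅ Z^10.

∂_1: C_1 → C_0 maps an edge to its endpoints' difference, ∂[p,q] = q − p.
The 6×15 boundary matrix has rank 5 and Smith normal form diag(1,1,1,1,1).

∂_2: C_2 → C_1 maps a triangle to the signed sum of its edges. For instance
  ∂[v_0,v_1,v_3] = [v_1,v_3] − [v_0,v_3] + [v_0,v_1],
  ∂[v_1,v_3,v_5] = [v_3,v_5] − [v_1,v_5] + [v_1,v_3].
The 15×10 boundary matrix has rank 10 and Smith normal form diag(1,1,1,1,1,1,1,1,1,2).

Computing H_k = (kernel of ∂_k) / (image of ∂_{k+1}):

  H_0: rank C_0 − rank ∂_1 = 6 − 5 = 1, and the invariant factors of ∂_1 are all 1, so H_0 ≅ Z.

H_0 = Z.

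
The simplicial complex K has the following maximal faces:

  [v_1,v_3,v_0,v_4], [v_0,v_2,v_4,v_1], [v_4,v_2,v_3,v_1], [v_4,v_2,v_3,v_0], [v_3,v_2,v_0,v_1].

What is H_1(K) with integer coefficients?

Take the total order v_0 < v_1 < v_2 < v_3 < v_4 on the vertex set. Then K (dimension 3) consists of the simplices:

  0-simplices (5): [v_0], [v_1], [v_2], [v_3], [v_4]
  1-simplices (10): [v_0,v_1], [v_0,v_2], [v_0,v_3], [v_0,v_4], [v_1,v_2], [v_1,v_3], [v_1,v_4], [v_2,v_3], [v_2,v_4], [v_3,v_4]
  2-simplices (10): [v_0,v_1,v_2], [v_0,v_1,v_3], [v_0,v_1,v_4], [v_0,v_2,v_3], [v_0,v_2,v_4], [v_0,v_3,v_4], [v_1,v_2,v_3], [v_1,v_2,v_4], [v_1,v_3,v_4], [v_2,v_3,v_4]
  3-simplices (5): [v_0,v_1,v_2,v_3], [v_0,v_1,v_2,v_4], [v_0,v_1,v_3,v_4], [v_0,v_2,v_3,v_4], [v_1,v_2,v_3,v_4]

giving chain groups C_0 ≅ Z^5, C_1 ≅ Z^10, C_2 ≅ Z^10, C_3 ≅ Z^5.

Boundary ∂_1: C_1 → C_0 is given by ∂[p,q] = [q] − [p].
This gives a 5×10 integer matrix of rank 4; reducing to Smith normal form yields diagonal entries (1,1,1,1).

Boundary ∂_2: C_2 → C_1 sends each 2-simplex [p,q,r] to [q,r] − [p,r] + [p,q]. For instance
  ∂[v_0,v_1,v_3] = [v_1,v_3] − [v_0,v_3] + [v_0,v_1],
  ∂[v_1,v_2,v_4] = [v_2,v_4] − [v_1,v_4] + [v_1,v_2].
As a 10×10 matrix over Z this has rank 6, with invariant factors (1,1,1,1,1,1).

Boundary ∂_3: C_3 → C_2 sends each 3-simplex σ to the alternating sum Σ_i (−1)^i (σ with its i-th vertex removed). For instance
  ∂[v_1,v_2,v_3,v_4] = [v_2,v_3,v_4] − [v_1,v_3,v_4] + [v_1,v_2,v_4] − [v_1,v_2,v_3],
  ∂[v_0,v_1,v_2,v_4] = [v_1,v_2,v_4] − [v_0,v_2,v_4] + [v_0,v_1,v_4] − [v_0,v_1,v_2].
The resulting 10×5 matrix has rank 4, and its Smith normal form has invariant factors (1,1,1,1).

From H_k ≅ ker(∂_k) / im(∂_{k+1}) we obtain:

  H_1: rank ker ∂_1 − rank ∂_2 = (10 − 4) − 6 = 0, and the invariant factors of ∂_2 are all 1, so H_1 = 0.

H_1 = 0.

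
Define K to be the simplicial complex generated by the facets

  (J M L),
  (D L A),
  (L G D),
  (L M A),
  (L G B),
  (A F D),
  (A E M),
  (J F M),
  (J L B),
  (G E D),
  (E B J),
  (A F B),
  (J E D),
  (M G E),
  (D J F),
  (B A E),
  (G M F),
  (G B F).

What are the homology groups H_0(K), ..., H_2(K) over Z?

H_0 = Z,  H_1 = Z^2,  H_2 = Z.

Take the total order A < B < D < E < F < G < J < L < M on the vertex set. Then K (dimension 2) consists of the simplices:

  0-simplices (9): A, B, D, E, F, G, J, L, M
  1-simplices (27): AB, AD, AE, AF, AL, AM, BE, BF, BG, BJ, BL, DE, DF, DG, DJ, DL, EG, EJ, EM, FG, FJ, FM, GL, GM, JL, JM, LM
  2-simplices (18): ABE, ABF, ADF, ADL, AEM, ALM, BEJ, BFG, BGL, BJL, DEG, DEJ, DFJ, DGL, EGM, FGM, FJM, JLM

giving chain groups C_0 ≅ Z^9, C_1 ≅ Z^27, C_2 ≅ Z^18.

∂_1: C_1 → C_0 sends each edge [p,q] (with p < q) to q − p. For instance
  ∂BJ = J − B.
The resulting 9×27 matrix has rank 8, and its Smith normal form has invariant factors (1,1,1,1,1,1,1,1).

∂_2: C_2 → C_1 maps a triangle to the signed sum of its edges. For instance
  ∂BJL = JL − BL + BJ,
  ∂EGM = GM − EM + EG.
The resulting 27×18 matrix has rank 17, and its Smith normal form has invariant factors (1,1,1,1,1,1,1,1,1,1,1,1,1,1,1,1,1).

Reading off H_k = ker ∂_k / im ∂_{k+1}:

  H_0: rank C_0 − rank ∂_1 = 9 − 8 = 1, and the invariant factors of ∂_1 are all 1, so H_0 = Z.
  H_1: rank ker ∂_1 − rank ∂_2 = (27 − 8) − 17 = 2, and the invariant factors of ∂_2 are all 1, so H_1 = Z^2.
  H_2: rank ker ∂_2 − rank ∂_3 = (18 − 17) − 0 = 1, and there is no ∂_3, so H_2 = Z.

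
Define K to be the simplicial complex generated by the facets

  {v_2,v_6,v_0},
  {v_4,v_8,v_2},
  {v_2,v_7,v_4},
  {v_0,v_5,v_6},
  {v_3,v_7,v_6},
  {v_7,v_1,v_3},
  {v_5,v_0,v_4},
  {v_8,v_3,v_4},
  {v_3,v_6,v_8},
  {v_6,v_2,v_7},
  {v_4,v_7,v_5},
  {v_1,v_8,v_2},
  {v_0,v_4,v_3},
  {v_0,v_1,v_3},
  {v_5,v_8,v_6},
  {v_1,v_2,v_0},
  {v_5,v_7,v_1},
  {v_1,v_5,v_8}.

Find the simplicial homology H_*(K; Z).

K has 9 vertices, 27 edges, 18 triangles.
rank ∂_0 = 0, rank ∂_1 = 8 ⇒ b_0 = 9 − 0 − 8 = 1; all invariant factors of ∂_1 are 1 so no torsion. So H_0 ≅ Z.
rank ∂_1 = 8, rank ∂_2 = 17 ⇒ b_1 = 27 − 8 − 17 = 2; all invariant factors of ∂_2 are 1 so no torsion. So H_1 ≅ Z^2.
rank ∂_2 = 17, rank ∂_3 = 0 ⇒ b_2 = 18 − 17 − 0 = 1. So H_2 ≅ Z.

H_0 ≅ Z,  H_1 ≅ Z^2,  H_2 ≅ Z.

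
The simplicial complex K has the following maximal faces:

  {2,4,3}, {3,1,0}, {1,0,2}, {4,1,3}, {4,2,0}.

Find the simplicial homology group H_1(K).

We work with the vertex ordering 0 < 1 < 2 < 3 < 4. The simplices of K, each written with vertices in increasing order, are:

  0-simplices (5): [0], [1], [2], [3], [4]
  1-simplices (10): [0,1], [0,2], [0,3], [0,4], [1,2], [1,3], [1,4], [2,3], [2,4], [3,4]
  2-simplices (5): [0,1,2], [0,1,3], [0,2,4], [1,3,4], [2,3,4]

so the chain groups are C_0 ≅ Z^5, C_1 ≅ Z^10, C_2 ≅ Z^5.

Boundary ∂_1: C_1 → C_0 maps an edge to its endpoints' difference, ∂[p,q] = q − p. For instance
  ∂[1,3] = [3] − [1].
The 5×10 boundary matrix has rank 4 and Smith normal form diag(1,1,1,1).

Boundary ∂_2: C_2 → C_1 maps a triangle to the signed sum of its edges. For instance
  ∂[1,3,4] = [3,4] − [1,4] + [1,3],
  ∂[0,1,3] = [1,3] − [0,3] + [0,1].
The resulting 10×5 matrix has rank 5, and its Smith normal form has invariant factors (1,1,1,1,1).

Reading off H_k = ker ∂_k / im ∂_{k+1}:

  H_1: rank ker ∂_1 − rank ∂_2 = (10 − 4) − 5 = 1, and the invariant factors of ∂_2 are all 1, so H_1 ≅ Z.

(K is a triangulation of the Möbius band.)

H_1 ≅ Z.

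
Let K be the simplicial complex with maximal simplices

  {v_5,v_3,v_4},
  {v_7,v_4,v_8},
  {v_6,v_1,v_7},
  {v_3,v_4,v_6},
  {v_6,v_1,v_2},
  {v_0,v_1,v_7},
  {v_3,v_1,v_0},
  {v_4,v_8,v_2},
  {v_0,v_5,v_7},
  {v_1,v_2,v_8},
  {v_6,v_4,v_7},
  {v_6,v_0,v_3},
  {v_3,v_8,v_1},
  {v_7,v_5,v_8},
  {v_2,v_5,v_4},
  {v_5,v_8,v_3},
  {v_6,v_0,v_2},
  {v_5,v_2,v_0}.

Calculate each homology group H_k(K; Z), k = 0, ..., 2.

We work with the vertex ordering v_0 < v_1 < v_2 < v_3 < v_4 < v_5 < v_6 < v_7 < v_8. The simplices of K, each written with vertices in increasing order, are:

  0-simplices (9): [v_0], [v_1], [v_2], [v_3], [v_4], [v_5], [v_6], [v_7], [v_8]
  1-simplices (27): (27 of them)
  2-simplices (18): (18 of them)

Hence C_0 ≅ Z^9, C_1 ≅ Z^27, C_2 ≅ Z^18.

Boundary ∂_1: C_1 → C_0 maps an edge to its endpoints' difference, ∂[p,q] = q − p.
As a 9×27 matrix over Z this has rank 8, with invariant factors (1,1,1,1,1,1,1,1).

The boundary map ∂_2: C_2 → C_1 maps a triangle to the signed sum of its edges. For instance
  ∂[v_4,v_6,v_7] = [v_6,v_7] − [v_4,v_7] + [v_4,v_6],
  ∂[v_3,v_4,v_5] = [v_4,v_5] − [v_3,v_5] + [v_3,v_4].
The resulting 27×18 matrix has rank 18, and its Smith normal form has invariant factors (1,1,1,1,1,1,1,1,1,1,1,1,1,1,1,1,1,2).

Computing H_k = (kernel of ∂_k) / (image of ∂_{k+1}):

  H_0: rank C_0 − rank ∂_1 = 9 − 8 = 1, and the invariant factors of ∂_1 are all 1, so H_0 ≅ Z.
  H_1: rank ker ∂_1 − rank ∂_2 = (27 − 8) − 18 = 1, and ∂_2 has invariant factor 2 > 1, so H_1 ≅ Z ⊕ Z/2Z.
  H_2: rank ker ∂_2 − rank ∂_3 = (18 − 18) − 0 = 0, and there is no ∂_3, so H_2 ≅ 0.

As a check, the Euler characteristic is 9 − 27 + 18 = 0, which agrees with 1 − 1 + 0 = 0.

H_0 = Z,  H_1 = Z ⊕ Z/2Z,  H_2 = 0.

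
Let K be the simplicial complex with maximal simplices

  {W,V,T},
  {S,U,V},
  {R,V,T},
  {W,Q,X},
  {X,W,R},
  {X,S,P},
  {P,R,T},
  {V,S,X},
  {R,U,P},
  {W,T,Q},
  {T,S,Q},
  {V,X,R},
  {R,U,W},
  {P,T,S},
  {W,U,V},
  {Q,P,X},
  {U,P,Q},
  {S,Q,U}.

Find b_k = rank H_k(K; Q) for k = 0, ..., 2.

Fix the vertex order P < Q < R < S < T < U < V < W < X and write every simplex with vertices in increasing order. Then dim K = 2 and the simplices of K are:

  0-simplices (9): P, Q, R, S, T, U, V, W, X
  1-simplices (27): PQ, PR, PS, PT, PU, PX, QS, QT, QU, QW, QX, RT, RU, RV, RW, RX, ST, SU, SV, SX, TV, TW, UV, UW, VW, VX, WX
  2-simplices (18): PQU, PQX, PRT, PRU, PST, PSX, QST, QSU, QTW, QWX, RTV, RUW, RVX, RWX, SUV, SVX, TVW, UVW

Hence C_0 ≅ Z^9, C_1 ≅ Z^27, C_2 ≅ Z^18.

∂_1: C_1 → C_0 is given by ∂[p,q] = [q] − [p].
As a 9×27 matrix over Z this has rank 8, with invariant factors (1,1,1,1,1,1,1,1).

Boundary ∂_2: C_2 → C_1 sends each 2-simplex [p,q,r] to [q,r] − [p,r] + [p,q]. For instance
  ∂TVW = VW − TW + TV,
  ∂PRT = RT − PT + PR.
This gives a 27×18 integer matrix of rank 18; reducing to Smith normal form yields diagonal entries (1,1,1,1,1,1,1,1,1,1,1,1,1,1,1,1,1,2).

Computing H_k = (kernel of ∂_k) / (image of ∂_{k+1}):

  H_0: rank C_0 − rank ∂_1 = 9 − 8 = 1, and the invariant factors of ∂_1 are all 1, so H_0 = Z.
  H_1: rank ker ∂_1 − rank ∂_2 = (27 − 8) − 18 = 1, and ∂_2 has invariant factor 2 > 1, so H_1 = Z ⊕ Z/2Z.
  H_2: rank ker ∂_2 − rank ∂_3 = (18 − 18) − 0 = 0, and there is no ∂_3, so H_2 = 0.

As a check, the Euler characteristic is 9 − 27 + 18 = 0, which agrees with 1 − 1 + 0 = 0.

Hence the Betti numbers are b_0 = 1, b_1 = 1, b_2 = 0.

b_0 = 1, b_1 = 1, b_2 = 0.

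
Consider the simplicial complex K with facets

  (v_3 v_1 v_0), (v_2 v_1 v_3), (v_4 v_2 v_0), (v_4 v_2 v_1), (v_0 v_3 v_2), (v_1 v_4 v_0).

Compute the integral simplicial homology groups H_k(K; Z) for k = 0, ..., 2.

Fix the vertex order v_0 < v_1 < v_2 < v_3 < v_4 and write every simplex with vertices in increasing order. Then dim K = 2 and the simplices of K are:

  0-simplices (5): [v_0], [v_1], [v_2], [v_3], [v_4]
  1-simplices (9): [v_0,v_1], [v_0,v_2], [v_0,v_3], [v_0,v_4], [v_1,v_2], [v_1,v_3], [v_1,v_4], [v_2,v_3], [v_2,v_4]
  2-simplices (6): [v_0,v_1,v_3], [v_0,v_1,v_4], [v_0,v_2,v_3], [v_0,v_2,v_4], [v_1,v_2,v_3], [v_1,v_2,v_4]

giving chain groups C_0 ≅ Z^5, C_1 ≅ Z^9, C_2 ≅ Z^6.

The boundary map ∂_1: C_1 → C_0 is given by ∂[p,q] = [q] − [p]. For instance
  ∂[v_0,v_4] = [v_4] − [v_0].
The resulting 5×9 matrix has rank 4, and its Smith normal form has invariant factors (1,1,1,1).

The boundary map ∂_2: C_2 → C_1 maps a triangle to the signed sum of its edges. For instance
  ∂[v_1,v_2,v_4] = [v_2,v_4] − [v_1,v_4] + [v_1,v_2],
  ∂[v_0,v_1,v_4] = [v_1,v_4] − [v_0,v_4] + [v_0,v_1].
The 9×6 boundary matrix has rank 5 and Smith normal form diag(1,1,1,1,1).

Reading off H_k = ker ∂_k / im ∂_{k+1}:

  H_0: rank C_0 − rank ∂_1 = 5 − 4 = 1, and the invariant factors of ∂_1 are all 1, so H_0 = Z.
  H_1: rank ker ∂_1 − rank ∂_2 = (9 − 4) − 5 = 0, and the invariant factors of ∂_2 are all 1, so H_1 = 0.
  H_2: rank ker ∂_2 − rank ∂_3 = (6 − 5) − 0 = 1, and there is no ∂_3, so H_2 = Z.

H_0 = Z,  H_1 = 0,  H_2 = Z.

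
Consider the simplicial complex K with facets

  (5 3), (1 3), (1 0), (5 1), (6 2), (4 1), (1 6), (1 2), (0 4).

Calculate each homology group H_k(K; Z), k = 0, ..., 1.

Take the total order 0 < 1 < 2 < 3 < 4 < 5 < 6 on the vertex set. Then K (dimension 1) consists of the simplices:

  0-simplices (7): [0], [1], [2], [3], [4], [5], [6]
  1-simplices (9): [0,1], [0,4], [1,2], [1,3], [1,4], [1,5], [1,6], [2,6], [3,5]

so the chain groups are C_0 ≅ Z^7, C_1 ≅ Z^9.

∂_1: C_1 → C_0 is given by ∂[p,q] = [q] − [p].
The resulting 7×9 matrix has rank 6, and its Smith normal form has invariant factors (1,1,1,1,1,1).

Now H_k = ker ∂_k / im ∂_{k+1}, so:

  H_0: rank C_0 − rank ∂_1 = 7 − 6 = 1, and the invariant factors of ∂_1 are all 1, so H_0 = Z.
  H_1: rank ker ∂_1 − rank ∂_2 = (9 − 6) − 0 = 3, and there is no ∂_2, so H_1 = Z^3.

H_0 ≅ Z,  H_1 ≅ Z^3.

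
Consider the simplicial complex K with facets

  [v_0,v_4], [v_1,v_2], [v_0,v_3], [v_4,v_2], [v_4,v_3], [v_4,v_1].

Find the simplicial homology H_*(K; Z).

H_0 = Z,  H_1 = Z^2.

Take the total order v_0 < v_1 < v_2 < v_3 < v_4 on the vertex set. Then K (dimension 1) consists of the simplices:

  0-simplices (5): [v_0], [v_1], [v_2], [v_3], [v_4]
  1-simplices (6): [v_0,v_3], [v_0,v_4], [v_1,v_2], [v_1,v_4], [v_2,v_4], [v_3,v_4]

giving chain groups C_0 ≅ Z^5, C_1 ≅ Z^6.

The boundary map ∂_1: C_1 → C_0 is given by ∂[p,q] = [q] − [p]. For instance
  ∂[v_0,v_3] = [v_3] − [v_0].
This gives a 5×6 integer matrix of rank 4; reducing to Smith normal form yields diagonal entries (1,1,1,1).

From H_k ≅ ker(∂_k) / im(∂_{k+1}) we obtain:

  H_0: rank C_0 − rank ∂_1 = 5 − 4 = 1, and the invariant factors of ∂_1 are all 1, so H_0 = Z.
  H_1: rank ker ∂_1 − rank ∂_2 = (6 − 4) − 0 = 2, and there is no ∂_2, so H_1 = Z^2.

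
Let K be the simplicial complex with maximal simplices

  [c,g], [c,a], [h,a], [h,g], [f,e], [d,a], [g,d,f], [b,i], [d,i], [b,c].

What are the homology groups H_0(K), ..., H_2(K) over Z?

H_0 ≅ Z,  H_1 ≅ Z^3,  H_2 = 0.

We work with the vertex ordering a < b < c < d < e < f < g < h < i. The simplices of K, each written with vertices in increasing order, are:

  0-simplices (9): a, b, c, d, e, f, g, h, i
  1-simplices (12): ac, ad, ah, bc, bi, cg, df, dg, di, ef, fg, gh
  2-simplices (1): dfg

so the chain groups are C_0 ≅ Z^9, C_1 ≅ Z^12, C_2 ≅ Z^1.

The boundary map ∂_1: C_1 → C_0 sends each edge [p,q] (with p < q) to q − p. For instance
  ∂gh = h − g.
The resulting 9×12 matrix has rank 8, and its Smith normal form has invariant factors (1,1,1,1,1,1,1,1).

∂_2: C_2 → C_1 acts by ∂[p,q,r] = [q,r] − [p,r] + [p,q]. For instance
  ∂dfg = fg − dg + df.
The 12×1 boundary matrix has rank 1 and Smith normal form diag(1).

Computing H_k = (kernel of ∂_k) / (image of ∂_{k+1}):

  H_0: rank C_0 − rank ∂_1 = 9 − 8 = 1, and the invariant factors of ∂_1 are all 1, so H_0 ≅ Z.
  H_1: rank ker ∂_1 − rank ∂_2 = (12 − 8) − 1 = 3, and the invariant factors of ∂_2 are all 1, so H_1 ≅ Z^3.
  H_2: rank ker ∂_2 − rank ∂_3 = (1 − 1) − 0 = 0, and there is no ∂_3, so H_2 ≅ 0.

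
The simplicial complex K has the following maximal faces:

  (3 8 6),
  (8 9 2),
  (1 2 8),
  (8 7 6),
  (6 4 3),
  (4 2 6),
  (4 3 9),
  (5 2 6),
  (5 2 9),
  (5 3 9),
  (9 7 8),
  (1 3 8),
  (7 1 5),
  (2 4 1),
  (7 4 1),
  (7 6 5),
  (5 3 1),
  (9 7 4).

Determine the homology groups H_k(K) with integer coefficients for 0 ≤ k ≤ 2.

H_0 = Z,  H_1 = Z^2,  H_2 = Z.

Fix the vertex order 1 < 2 < 3 < 4 < 5 < 6 < 7 < 8 < 9 and write every simplex with vertices in increasing order. Then dim K = 2 and the simplices of K are:

  0-simplices (9): [1], [2], [3], [4], [5], [6], [7], [8], [9]
  1-simplices (27): (27 of them)
  2-simplices (18): [1,2,4], [1,2,8], [1,3,5], [1,3,8], [1,4,7], [1,5,7], [2,4,6], [2,5,6], [2,5,9], [2,8,9], [3,4,6], [3,4,9], [3,5,9], [3,6,8], [4,7,9], [5,6,7], [6,7,8], [7,8,9]

Hence C_0 ≅ Z^9, C_1 ≅ Z^27, C_2 ≅ Z^18.

∂_1: C_1 → C_0 is given by ∂[p,q] = [q] − [p].
This gives a 9×27 integer matrix of rank 8; reducing to Smith normal form yields diagonal entries (1,1,1,1,1,1,1,1).

Boundary ∂_2: C_2 → C_1 maps a triangle to the signed sum of its edges. For instance
  ∂[1,3,8] = [3,8] − [1,8] + [1,3],
  ∂[2,4,6] = [4,6] − [2,6] + [2,4].
This gives a 27×18 integer matrix of rank 17; reducing to Smith normal form yields diagonal entries (1,1,1,1,1,1,1,1,1,1,1,1,1,1,1,1,1).

Reading off H_k = ker ∂_k / im ∂_{k+1}:

  H_0: rank C_0 − rank ∂_1 = 9 − 8 = 1, and the invariant factors of ∂_1 are all 1, so H_0 = Z.
  H_1: rank ker ∂_1 − rank ∂_2 = (27 − 8) − 17 = 2, and the invariant factors of ∂_2 are all 1, so H_1 = Z^2.
  H_2: rank ker ∂_2 − rank ∂_3 = (18 − 17) − 0 = 1, and there is no ∂_3, so H_2 = Z.

As a check, the Euler characteristic is 9 − 27 + 18 = 0, which agrees with 1 − 2 + 1 = 0.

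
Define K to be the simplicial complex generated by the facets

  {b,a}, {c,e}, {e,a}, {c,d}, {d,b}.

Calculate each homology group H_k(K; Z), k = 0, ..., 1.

K has 5 vertices, 5 edges.
rank ∂_0 = 0, rank ∂_1 = 4 ⇒ b_0 = 5 − 0 − 4 = 1; all invariant factors of ∂_1 are 1 so no torsion. So H_0 = Z.
rank ∂_1 = 4, rank ∂_2 = 0 ⇒ b_1 = 5 − 4 − 0 = 1. So H_1 = Z.

H_0 ≅ Z,  H_1 ≅ Z.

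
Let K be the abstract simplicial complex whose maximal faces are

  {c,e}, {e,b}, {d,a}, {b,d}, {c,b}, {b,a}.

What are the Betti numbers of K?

We work with the vertex ordering a < b < c < d < e. The simplices of K, each written with vertices in increasing order, are:

  0-simplices (5): a, b, c, d, e
  1-simplices (6): ab, ad, bc, bd, be, ce

so the chain groups are C_0 ≅ Z^5, C_1 ≅ Z^6.

∂_1: C_1 → C_0 is given by ∂[p,q] = [q] − [p].
The resulting 5×6 matrix has rank 4, and its Smith normal form has invariant factors (1,1,1,1).

From H_k ≅ ker(∂_k) / im(∂_{k+1}) we obtain:

  H_0: rank C_0 − rank ∂_1 = 5 − 4 = 1, and the invariant factors of ∂_1 are all 1, so H_0 ≅ Z.
  H_1: rank ker ∂_1 − rank ∂_2 = (6 − 4) − 0 = 2, and there is no ∂_2, so H_1 ≅ Z^2.

Hence the Betti numbers are b_0 = 1, b_1 = 2.

b_0 = 1, b_1 = 2.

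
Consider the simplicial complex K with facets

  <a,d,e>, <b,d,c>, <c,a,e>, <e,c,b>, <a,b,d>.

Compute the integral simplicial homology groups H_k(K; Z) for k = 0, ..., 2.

H_0 = Z,  H_1 = Z,  H_2 = 0.

We work with the vertex ordering a < b < c < d < e. The simplices of K, each written with vertices in increasing order, are:

  0-simplices (5): a, b, c, d, e
  1-simplices (10): ab, ac, ad, ae, bc, bd, be, cd, ce, de
  2-simplices (5): abd, ace, ade, bcd, bce

Hence C_0 ≅ Z^5, C_1 ≅ Z^10, C_2 ≅ Z^5.

Boundary ∂_1: C_1 → C_0 sends each edge [p,q] (with p < q) to q − p. For instance
  ∂ce = e − c.
As a 5×10 matrix over Z this has rank 4, with invariant factors (1,1,1,1).

The boundary map ∂_2: C_2 → C_1 acts by ∂[p,q,r] = [q,r] − [p,r] + [p,q]. For instance
  ∂bcd = cd − bd + bc,
  ∂abd = bd − ad + ab.
The resulting 10×5 matrix has rank 5, and its Smith normal form has invariant factors (1,1,1,1,1).

Now H_k = ker ∂_k / im ∂_{k+1}, so:

  H_0: rank C_0 − rank ∂_1 = 5 − 4 = 1, and the invariant factors of ∂_1 are all 1, so H_0 ≅ Z.
  H_1: rank ker ∂_1 − rank ∂_2 = (10 − 4) − 5 = 1, and the invariant factors of ∂_2 are all 1, so H_1 ≅ Z.
  H_2: rank ker ∂_2 − rank ∂_3 = (5 − 5) − 0 = 0, and there is no ∂_3, so H_2 ≅ 0.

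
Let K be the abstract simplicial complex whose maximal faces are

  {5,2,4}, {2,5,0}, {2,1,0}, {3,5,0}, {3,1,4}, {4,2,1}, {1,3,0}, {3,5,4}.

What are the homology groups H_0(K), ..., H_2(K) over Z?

Take the total order 0 < 1 < 2 < 3 < 4 < 5 on the vertex set. Then K (dimension 2) consists of the simplices:

  0-simplices (6): [0], [1], [2], [3], [4], [5]
  1-simplices (12): [0,1], [0,2], [0,3], [0,5], [1,2], [1,3], [1,4], [2,4], [2,5], [3,4], [3,5], [4,5]
  2-simplices (8): [0,1,2], [0,1,3], [0,2,5], [0,3,5], [1,2,4], [1,3,4], [2,4,5], [3,4,5]

giving chain groups C_0 ≅ Z^6, C_1 ≅ Z^12, C_2 ≅ Z^8.

Boundary ∂_1: C_1 → C_0 sends each edge [p,q] (with p < q) to q − p.
As a 6×12 matrix over Z this has rank 5, with invariant factors (1,1,1,1,1).

Boundary ∂_2: C_2 → C_1 sends each 2-simplex [p,q,r] to [q,r] − [p,r] + [p,q]. For instance
  ∂[2,4,5] = [4,5] − [2,5] + [2,4],
  ∂[0,3,5] = [3,5] − [0,5] + [0,3].
This gives a 12×8 integer matrix of rank 7; reducing to Smith normal form yields diagonal entries (1,1,1,1,1,1,1).

From H_k ≅ ker(∂_k) / im(∂_{k+1}) we obtain:

  H_0: rank C_0 − rank ∂_1 = 6 − 5 = 1, and the invariant factors of ∂_1 are all 1, so H_0 = Z.
  H_1: rank ker ∂_1 − rank ∂_2 = (12 − 5) − 7 = 0, and the invariant factors of ∂_2 are all 1, so H_1 = 0.
  H_2: rank ker ∂_2 − rank ∂_3 = (8 − 7) − 0 = 1, and there is no ∂_3, so H_2 = Z.

As a check, the Euler characteristic is 6 − 12 + 8 = 2, which agrees with 1 − 0 + 1 = 2.
(K is a triangulation of the 2-sphere S^2.)

H_0 = Z,  H_1 = 0,  H_2 = Z.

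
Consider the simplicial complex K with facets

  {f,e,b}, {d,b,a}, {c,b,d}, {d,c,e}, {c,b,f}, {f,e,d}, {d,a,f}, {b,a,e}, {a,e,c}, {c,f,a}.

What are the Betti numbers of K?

b_0 = 1, b_1 = 0, b_2 = 0.

Fix the vertex order a < b < c < d < e < f and write every simplex with vertices in increasing order. Then dim K = 2 and the simplices of K are:

  0-simplices (6): a, b, c, d, e, f
  1-simplices (15): ab, ac, ad, ae, af, bc, bd, be, bf, cd, ce, cf, de, df, ef
  2-simplices (10): abd, abe, ace, acf, adf, bcd, bcf, bef, cde, def

giving chain groups C_0 ≅ Z^6, C_1 ≅ Z^15, C_2 ≅ Z^10.

∂_1: C_1 → C_0 maps an edge to its endpoints' difference, ∂[p,q] = q − p. For instance
  ∂be = e − b.
As a 6×15 matrix over Z this has rank 5, with invariant factors (1,1,1,1,1).

The boundary map ∂_2: C_2 → C_1 acts by ∂[p,q,r] = [q,r] − [p,r] + [p,q]. For instance
  ∂adf = df − af + ad,
  ∂ace = ce − ae + ac.
As a 15×10 matrix over Z this has rank 10, with invariant factors (1,1,1,1,1,1,1,1,1,2).

Reading off H_k = ker ∂_k / im ∂_{k+1}:

  H_0: rank C_0 − rank ∂_1 = 6 − 5 = 1, and the invariant factors of ∂_1 are all 1, so H_0 ≅ Z.
  H_1: rank ker ∂_1 − rank ∂_2 = (15 − 5) − 10 = 0, and ∂_2 has invariant factor 2 > 1, so H_1 ≅ Z/2.
  H_2: rank ker ∂_2 − rank ∂_3 = (10 − 10) − 0 = 0, and there is no ∂_3, so H_2 ≅ 0.

(K is a triangulation of the real projective plane RP^2.)

Hence the Betti numbers are b_0 = 1, b_1 = 0, b_2 = 0.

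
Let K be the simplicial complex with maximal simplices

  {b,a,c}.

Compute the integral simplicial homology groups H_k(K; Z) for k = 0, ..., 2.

H_0 ≅ Z,  H_1 = 0,  H_2 = 0.

Take the total order a < b < c on the vertex set. Then K (dimension 2) consists of the simplices:

  0-simplices (3): a, b, c
  1-simplices (3): ab, ac, bc
  2-simplices (1): abc

Hence C_0 ≅ Z^3, C_1 ≅ Z^3, C_2 ≅ Z^1.

The boundary map ∂_1: C_1 → C_0 sends each edge [p,q] (with p < q) to q − p.
As a 3×3 matrix over Z this has rank 2, with invariant factors (1,1).

∂_2: C_2 → C_1 maps a triangle to the signed sum of its edges. For instance
  ∂abc = bc − ac + ab.
The 3×1 boundary matrix has rank 1 and Smith normal form diag(1).

Reading off H_k = ker ∂_k / im ∂_{k+1}:

  H_0: rank C_0 − rank ∂_1 = 3 − 2 = 1, and the invariant factors of ∂_1 are all 1, so H_0 = Z.
  H_1: rank ker ∂_1 − rank ∂_2 = (3 − 2) − 1 = 0, and the invariant factors of ∂_2 are all 1, so H_1 = 0.
  H_2: rank ker ∂_2 − rank ∂_3 = (1 − 1) − 0 = 0, and there is no ∂_3, so H_2 = 0.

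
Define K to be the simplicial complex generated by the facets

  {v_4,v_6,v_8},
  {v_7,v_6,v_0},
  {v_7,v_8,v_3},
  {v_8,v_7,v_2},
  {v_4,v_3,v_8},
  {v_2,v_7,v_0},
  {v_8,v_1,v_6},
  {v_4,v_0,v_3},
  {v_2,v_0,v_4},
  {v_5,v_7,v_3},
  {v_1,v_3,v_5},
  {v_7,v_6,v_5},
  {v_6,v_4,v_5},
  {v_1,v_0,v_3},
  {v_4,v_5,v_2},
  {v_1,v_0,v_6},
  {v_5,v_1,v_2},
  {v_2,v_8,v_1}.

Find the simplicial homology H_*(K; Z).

Fix the vertex order v_0 < v_1 < v_2 < v_3 < v_4 < v_5 < v_6 < v_7 < v_8 and write every simplex with vertices in increasing order. Then dim K = 2 and the simplices of K are:

  0-simplices (9): [v_0], [v_1], [v_2], [v_3], [v_4], [v_5], [v_6], [v_7], [v_8]
  1-simplices (27): (27 of them)
  2-simplices (18): (18 of them)

so the chain groups are C_0 ≅ Z^9, C_1 ≅ Z^27, C_2 ≅ Z^18.

∂_1: C_1 → C_0 maps an edge to its endpoints' difference, ∂[p,q] = q − p. For instance
  ∂[v_5,v_6] = [v_6] − [v_5].
As a 9×27 matrix over Z this has rank 8, with invariant factors (1,1,1,1,1,1,1,1).

∂_2: C_2 → C_1 maps a triangle to the signed sum of its edges. For instance
  ∂[v_0,v_3,v_4] = [v_3,v_4] − [v_0,v_4] + [v_0,v_3],
  ∂[v_1,v_2,v_5] = [v_2,v_5] − [v_1,v_5] + [v_1,v_2].
This gives a 27×18 integer matrix of rank 17; reducing to Smith normal form yields diagonal entries (1,1,1,1,1,1,1,1,1,1,1,1,1,1,1,1,1).

Now H_k = ker ∂_k / im ∂_{k+1}, so:

  H_0: rank C_0 − rank ∂_1 = 9 − 8 = 1, and the invariant factors of ∂_1 are all 1, so H_0 ≅ Z.
  H_1: rank ker ∂_1 − rank ∂_2 = (27 − 8) − 17 = 2, and the invariant factors of ∂_2 are all 1, so H_1 ≅ Z^2.
  H_2: rank ker ∂_2 − rank ∂_3 = (18 − 17) − 0 = 1, and there is no ∂_3, so H_2 ≅ Z.

As a check, the Euler characteristic is 9 − 27 + 18 = 0, which agrees with 1 − 2 + 1 = 0.
(K is a triangulation of the torus T^2.)

H_0 = Z,  H_1 = Z^2,  H_2 = Z.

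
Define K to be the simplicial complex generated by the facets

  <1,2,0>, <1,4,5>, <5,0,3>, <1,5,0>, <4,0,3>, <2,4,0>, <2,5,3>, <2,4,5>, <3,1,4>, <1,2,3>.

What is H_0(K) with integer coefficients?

Fix the vertex order 0 < 1 < 2 < 3 < 4 < 5 and write every simplex with vertices in increasing order. Then dim K = 2 and the simplices of K are:

  0-simplices (6): [0], [1], [2], [3], [4], [5]
  1-simplices (15): [0,1], [0,2], [0,3], [0,4], [0,5], [1,2], [1,3], [1,4], [1,5], [2,3], [2,4], [2,5], [3,4], [3,5], [4,5]
  2-simplices (10): [0,1,2], [0,1,5], [0,2,4], [0,3,4], [0,3,5], [1,2,3], [1,3,4], [1,4,5], [2,3,5], [2,4,5]

giving chain groups C_0 ≅ Z^6, C_1 ≅ Z^15, C_2 ≅ Z^10.

The boundary map ∂_1: C_1 → C_0 is given by ∂[p,q] = [q] − [p].
As a 6×15 matrix over Z this has rank 5, with invariant factors (1,1,1,1,1).

Boundary ∂_2: C_2 → C_1 acts by ∂[p,q,r] = [q,r] − [p,r] + [p,q]. For instance
  ∂[2,3,5] = [3,5] − [2,5] + [2,3],
  ∂[1,4,5] = [4,5] − [1,5] + [1,4].
This gives a 15×10 integer matrix of rank 10; reducing to Smith normal form yields diagonal entries (1,1,1,1,1,1,1,1,1,2).

Computing H_k = (kernel of ∂_k) / (image of ∂_{k+1}):

  H_0: rank C_0 − rank ∂_1 = 6 − 5 = 1, and the invariant factors of ∂_1 are all 1, so H_0 ≅ Z.

(K is a triangulation of the real projective plane RP^2.)

H_0 ≅ Z.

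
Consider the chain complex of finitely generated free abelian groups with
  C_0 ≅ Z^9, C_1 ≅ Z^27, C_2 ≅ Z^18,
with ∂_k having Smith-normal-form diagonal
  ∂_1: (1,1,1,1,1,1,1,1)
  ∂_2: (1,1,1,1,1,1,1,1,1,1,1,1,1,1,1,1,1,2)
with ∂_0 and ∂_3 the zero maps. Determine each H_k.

H_0 ≅ Z,  H_1 ≅ Z ⊕ Z/2Z,  H_2 = 0.

H_0: b_0 = 9 − 0 − 8 = 1; torsion from ∂_1 factors > 1: none. So H_0 ≅ Z.
H_1: b_1 = 27 − 8 − 18 = 1; torsion from ∂_2 factors > 1: [2]. So H_1 ≅ Z ⊕ Z/2Z.
H_2: b_2 = 18 − 18 − 0 = 0; torsion from ∂_3 factors > 1: none. So H_2 ≅ 0.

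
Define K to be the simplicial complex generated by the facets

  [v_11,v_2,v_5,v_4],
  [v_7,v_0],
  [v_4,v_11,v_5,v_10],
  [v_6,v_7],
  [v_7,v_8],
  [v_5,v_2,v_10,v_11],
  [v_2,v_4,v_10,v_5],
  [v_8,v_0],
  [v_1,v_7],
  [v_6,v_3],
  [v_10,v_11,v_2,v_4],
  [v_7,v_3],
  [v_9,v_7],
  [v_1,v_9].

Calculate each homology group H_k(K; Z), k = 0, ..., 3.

Fix the vertex order v_0 < v_1 < v_2 < v_3 < v_4 < v_5 < v_6 < v_7 < v_8 < v_9 < v_10 < v_11 and write every simplex with vertices in increasing order. Then dim K = 3 and the simplices of K are:

  0-simplices (12): [v_0], [v_1], [v_2], [v_3], [v_4], [v_5], [v_6], [v_7], [v_8], [v_9], [v_10], [v_11]
  1-simplices (19): (19 of them)
  2-simplices (10): [v_2,v_4,v_5], [v_2,v_4,v_10], [v_2,v_4,v_11], [v_2,v_5,v_10], [v_2,v_5,v_11], [v_2,v_10,v_11], [v_4,v_5,v_10], [v_4,v_5,v_11], [v_4,v_10,v_11], [v_5,v_10,v_11]
  3-simplices (5): [v_2,v_4,v_5,v_10], [v_2,v_4,v_5,v_11], [v_2,v_4,v_10,v_11], [v_2,v_5,v_10,v_11], [v_4,v_5,v_10,v_11]

giving chain groups C_0 ≅ Z^12, C_1 ≅ Z^19, C_2 ≅ Z^10, C_3 ≅ Z^5.

∂_1: C_1 → C_0 maps an edge to its endpoints' difference, ∂[p,q] = q − p.
This gives a 12×19 integer matrix of rank 10; reducing to Smith normal form yields diagonal entries (1,1,1,1,1,1,1,1,1,1).

Boundary ∂_2: C_2 → C_1 acts by ∂[p,q,r] = [q,r] − [p,r] + [p,q]. For instance
  ∂[v_4,v_10,v_11] = [v_10,v_11] − [v_4,v_11] + [v_4,v_10],
  ∂[v_2,v_5,v_11] = [v_5,v_11] − [v_2,v_11] + [v_2,v_5].
This gives a 19×10 integer matrix of rank 6; reducing to Smith normal form yields diagonal entries (1,1,1,1,1,1).

∂_3: C_3 → C_2 sends each 3-simplex σ to the alternating sum Σ_i (−1)^i (σ with its i-th vertex removed). For instance
  ∂[v_4,v_5,v_10,v_11] = [v_5,v_10,v_11] − [v_4,v_10,v_11] + [v_4,v_5,v_11] − [v_4,v_5,v_10],
  ∂[v_2,v_4,v_5,v_10] = [v_4,v_5,v_10] − [v_2,v_5,v_10] + [v_2,v_4,v_10] − [v_2,v_4,v_5].
The 10×5 boundary matrix has rank 4 and Smith normal form diag(1,1,1,1).

Now H_k = ker ∂_k / im ∂_{k+1}, so:

  H_0: rank C_0 − rank ∂_1 = 12 − 10 = 2, and the invariant factors of ∂_1 are all 1, so H_0 ≅ Z^2.
  H_1: rank ker ∂_1 − rank ∂_2 = (19 − 10) − 6 = 3, and the invariant factors of ∂_2 are all 1, so H_1 ≅ Z^3.
  H_2: rank ker ∂_2 − rank ∂_3 = (10 − 6) − 4 = 0, and the invariant factors of ∂_3 are all 1, so H_2 ≅ 0.
  H_3: rank ker ∂_3 − rank ∂_4 = (5 − 4) − 0 = 1, and there is no ∂_4, so H_3 ≅ Z.

As a check, the Euler characteristic is 12 − 19 + 10 − 5 = -2, which agrees with 2 − 3 + 0 − 1 = -2.

H_0 ≅ Z^2,  H_1 ≅ Z^3,  H_2 = 0,  H_3 ≅ Z.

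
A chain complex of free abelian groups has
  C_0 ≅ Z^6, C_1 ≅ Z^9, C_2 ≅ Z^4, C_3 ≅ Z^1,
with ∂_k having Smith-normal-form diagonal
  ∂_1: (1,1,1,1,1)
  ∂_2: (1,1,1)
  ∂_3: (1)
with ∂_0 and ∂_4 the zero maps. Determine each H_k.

H_0: b_0 = 6 − 0 − 5 = 1; torsion from ∂_1 factors > 1: none. So H_0 = Z.
H_1: b_1 = 9 − 5 − 3 = 1; torsion from ∂_2 factors > 1: none. So H_1 = Z.
H_2: b_2 = 4 − 3 − 1 = 0; torsion from ∂_3 factors > 1: none. So H_2 = 0.
H_3: b_3 = 1 − 1 − 0 = 0; torsion from ∂_4 factors > 1: none. So H_3 = 0.

H_0 = Z,  H_1 = Z,  H_2 = 0,  H_3 = 0.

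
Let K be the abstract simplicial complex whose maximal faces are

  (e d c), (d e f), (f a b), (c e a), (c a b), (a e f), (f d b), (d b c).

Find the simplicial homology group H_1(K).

Fix the vertex order a < b < c < d < e < f and write every simplex with vertices in increasing order. Then dim K = 2 and the simplices of K are:

  0-simplices (6): a, b, c, d, e, f
  1-simplices (12): ab, ac, ae, af, bc, bd, bf, cd, ce, de, df, ef
  2-simplices (8): abc, abf, ace, aef, bcd, bdf, cde, def

Hence C_0 ≅ Z^6, C_1 ≅ Z^12, C_2 ≅ Z^8.

Boundary ∂_1: C_1 → C_0 sends each edge [p,q] (with p < q) to q − p.
The resulting 6×12 matrix has rank 5, and its Smith normal form has invariant factors (1,1,1,1,1).

∂_2: C_2 → C_1 sends each 2-simplex [p,q,r] to [q,r] − [p,r] + [p,q]. For instance
  ∂abf = bf − af + ab,
  ∂cde = de − ce + cd.
The 12×8 boundary matrix has rank 7 and Smith normal form diag(1,1,1,1,1,1,1).

Computing H_k = (kernel of ∂_k) / (image of ∂_{k+1}):

  H_1: rank ker ∂_1 − rank ∂_2 = (12 − 5) − 7 = 0, and the invariant factors of ∂_2 are all 1, so H_1 ≅ 0.

H_1 = 0.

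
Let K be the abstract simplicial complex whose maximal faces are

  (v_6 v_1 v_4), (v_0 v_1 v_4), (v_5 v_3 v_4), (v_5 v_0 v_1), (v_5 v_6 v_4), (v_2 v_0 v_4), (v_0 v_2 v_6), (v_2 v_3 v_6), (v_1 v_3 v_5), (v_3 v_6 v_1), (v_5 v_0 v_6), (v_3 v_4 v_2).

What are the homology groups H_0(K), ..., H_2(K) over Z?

H_0 = Z,  H_1 = Z/2Z,  H_2 = 0.

Take the total order v_0 < v_1 < v_2 < v_3 < v_4 < v_5 < v_6 on the vertex set. Then K (dimension 2) consists of the simplices:

  0-simplices (7): [v_0], [v_1], [v_2], [v_3], [v_4], [v_5], [v_6]
  1-simplices (18): (18 of them)
  2-simplices (12): (12 of them)

giving chain groups C_0 ≅ Z^7, C_1 ≅ Z^18, C_2 ≅ Z^12.

The boundary map ∂_1: C_1 → C_0 sends each edge [p,q] (with p < q) to q − p. For instance
  ∂[v_2,v_4] = [v_4] − [v_2].
As a 7×18 matrix over Z this has rank 6, with invariant factors (1,1,1,1,1,1).

∂_2: C_2 → C_1 sends each 2-simplex [p,q,r] to [q,r] − [p,r] + [p,q]. For instance
  ∂[v_0,v_2,v_4] = [v_2,v_4] − [v_0,v_4] + [v_0,v_2],
  ∂[v_0,v_1,v_4] = [v_1,v_4] − [v_0,v_4] + [v_0,v_1].
As a 18×12 matrix over Z this has rank 12, with invariant factors (1,1,1,1,1,1,1,1,1,1,1,2).

Now H_k = ker ∂_k / im ∂_{k+1}, so:

  H_0: rank C_0 − rank ∂_1 = 7 − 6 = 1, and the invariant factors of ∂_1 are all 1, so H_0 = Z.
  H_1: rank ker ∂_1 − rank ∂_2 = (18 − 6) − 12 = 0, and ∂_2 has invariant factor 2 > 1, so H_1 = Z/2Z.
  H_2: rank ker ∂_2 − rank ∂_3 = (12 − 12) − 0 = 0, and there is no ∂_3, so H_2 = 0.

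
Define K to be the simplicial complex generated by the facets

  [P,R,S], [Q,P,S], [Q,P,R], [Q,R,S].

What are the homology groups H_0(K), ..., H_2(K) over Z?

Fix the vertex order P < Q < R < S and write every simplex with vertices in increasing order. Then dim K = 2 and the simplices of K are:

  0-simplices (4): P, Q, R, S
  1-simplices (6): PQ, PR, PS, QR, QS, RS
  2-simplices (4): PQR, PQS, PRS, QRS

Hence C_0 ≅ Z^4, C_1 ≅ Z^6, C_2 ≅ Z^4.

The boundary map ∂_1: C_1 → C_0 maps an edge to its endpoints' difference, ∂[p,q] = q − p. For instance
  ∂RS = S − R.
This gives a 4×6 integer matrix of rank 3; reducing to Smith normal form yields diagonal entries (1,1,1).

Boundary ∂_2: C_2 → C_1 maps a triangle to the signed sum of its edges. For instance
  ∂QRS = RS − QS + QR,
  ∂PRS = RS − PS + PR.
The 6×4 boundary matrix has rank 3 and Smith normal form diag(1,1,1).

Computing H_k = (kernel of ∂_k) / (image of ∂_{k+1}):

  H_0: rank C_0 − rank ∂_1 = 4 − 3 = 1, and the invariant factors of ∂_1 are all 1, so H_0 ≅ Z.
  H_1: rank ker ∂_1 − rank ∂_2 = (6 − 3) − 3 = 0, and the invariant factors of ∂_2 are all 1, so H_1 ≅ 0.
  H_2: rank ker ∂_2 − rank ∂_3 = (4 − 3) − 0 = 1, and there is no ∂_3, so H_2 ≅ Z.

As a check, the Euler characteristic is 4 − 6 + 4 = 2, which agrees with 1 − 0 + 1 = 2.

H_0 = Z,  H_1 = 0,  H_2 = Z.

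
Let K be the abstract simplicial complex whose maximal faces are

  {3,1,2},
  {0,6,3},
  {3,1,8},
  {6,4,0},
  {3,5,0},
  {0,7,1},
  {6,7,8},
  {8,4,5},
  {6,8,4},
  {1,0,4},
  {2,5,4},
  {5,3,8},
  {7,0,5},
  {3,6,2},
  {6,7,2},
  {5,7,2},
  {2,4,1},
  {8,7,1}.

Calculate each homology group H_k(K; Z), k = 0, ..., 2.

Fix the vertex order 0 < 1 < 2 < 3 < 4 < 5 < 6 < 7 < 8 and write every simplex with vertices in increasing order. Then dim K = 2 and the simplices of K are:

  0-simplices (9): [0], [1], [2], [3], [4], [5], [6], [7], [8]
  1-simplices (27): (27 of them)
  2-simplices (18): [0,1,4], [0,1,7], [0,3,5], [0,3,6], [0,4,6], [0,5,7], [1,2,3], [1,2,4], [1,3,8], [1,7,8], [2,3,6], [2,4,5], [2,5,7], [2,6,7], [3,5,8], [4,5,8], [4,6,8], [6,7,8]

Hence C_0 ≅ Z^9, C_1 ≅ Z^27, C_2 ≅ Z^18.

Boundary ∂_1: C_1 → C_0 sends each edge [p,q] (with p < q) to q − p.
As a 9×27 matrix over Z this has rank 8, with invariant factors (1,1,1,1,1,1,1,1).

Boundary ∂_2: C_2 → C_1 acts by ∂[p,q,r] = [q,r] − [p,r] + [p,q]. For instance
  ∂[0,3,6] = [3,6] − [0,6] + [0,3],
  ∂[0,5,7] = [5,7] − [0,7] + [0,5].
The resulting 27×18 matrix has rank 17, and its Smith normal form has invariant factors (1,1,1,1,1,1,1,1,1,1,1,1,1,1,1,1,1).

Now H_k = ker ∂_k / im ∂_{k+1}, so:

  H_0: rank C_0 − rank ∂_1 = 9 − 8 = 1, and the invariant factors of ∂_1 are all 1, so H_0 = Z.
  H_1: rank ker ∂_1 − rank ∂_2 = (27 − 8) − 17 = 2, and the invariant factors of ∂_2 are all 1, so H_1 = Z^2.
  H_2: rank ker ∂_2 − rank ∂_3 = (18 − 17) − 0 = 1, and there is no ∂_3, so H_2 = Z.

(K is a triangulation of the torus T^2.)

H_0 = Z,  H_1 = Z^2,  H_2 = Z.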